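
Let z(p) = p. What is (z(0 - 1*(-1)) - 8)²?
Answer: 49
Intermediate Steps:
(z(0 - 1*(-1)) - 8)² = ((0 - 1*(-1)) - 8)² = ((0 + 1) - 8)² = (1 - 8)² = (-7)² = 49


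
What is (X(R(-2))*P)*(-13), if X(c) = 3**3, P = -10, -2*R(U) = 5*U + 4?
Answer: 3510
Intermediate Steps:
R(U) = -2 - 5*U/2 (R(U) = -(5*U + 4)/2 = -(4 + 5*U)/2 = -2 - 5*U/2)
X(c) = 27
(X(R(-2))*P)*(-13) = (27*(-10))*(-13) = -270*(-13) = 3510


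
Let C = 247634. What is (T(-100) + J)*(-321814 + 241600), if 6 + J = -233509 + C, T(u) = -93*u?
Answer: -1878531666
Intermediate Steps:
J = 14119 (J = -6 + (-233509 + 247634) = -6 + 14125 = 14119)
(T(-100) + J)*(-321814 + 241600) = (-93*(-100) + 14119)*(-321814 + 241600) = (9300 + 14119)*(-80214) = 23419*(-80214) = -1878531666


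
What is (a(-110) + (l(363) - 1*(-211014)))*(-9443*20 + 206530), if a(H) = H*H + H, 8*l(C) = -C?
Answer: 15758715615/4 ≈ 3.9397e+9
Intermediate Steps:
l(C) = -C/8 (l(C) = (-C)/8 = -C/8)
a(H) = H + H² (a(H) = H² + H = H + H²)
(a(-110) + (l(363) - 1*(-211014)))*(-9443*20 + 206530) = (-110*(1 - 110) + (-⅛*363 - 1*(-211014)))*(-9443*20 + 206530) = (-110*(-109) + (-363/8 + 211014))*(-188860 + 206530) = (11990 + 1687749/8)*17670 = (1783669/8)*17670 = 15758715615/4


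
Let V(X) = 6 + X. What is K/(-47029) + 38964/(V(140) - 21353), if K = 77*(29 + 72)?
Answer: -665788265/332448001 ≈ -2.0027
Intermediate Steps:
K = 7777 (K = 77*101 = 7777)
K/(-47029) + 38964/(V(140) - 21353) = 7777/(-47029) + 38964/((6 + 140) - 21353) = 7777*(-1/47029) + 38964/(146 - 21353) = -7777/47029 + 38964/(-21207) = -7777/47029 + 38964*(-1/21207) = -7777/47029 - 12988/7069 = -665788265/332448001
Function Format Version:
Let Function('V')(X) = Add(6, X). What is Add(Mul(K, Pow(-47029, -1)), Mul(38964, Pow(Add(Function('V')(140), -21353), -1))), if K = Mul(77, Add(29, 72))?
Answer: Rational(-665788265, 332448001) ≈ -2.0027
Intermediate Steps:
K = 7777 (K = Mul(77, 101) = 7777)
Add(Mul(K, Pow(-47029, -1)), Mul(38964, Pow(Add(Function('V')(140), -21353), -1))) = Add(Mul(7777, Pow(-47029, -1)), Mul(38964, Pow(Add(Add(6, 140), -21353), -1))) = Add(Mul(7777, Rational(-1, 47029)), Mul(38964, Pow(Add(146, -21353), -1))) = Add(Rational(-7777, 47029), Mul(38964, Pow(-21207, -1))) = Add(Rational(-7777, 47029), Mul(38964, Rational(-1, 21207))) = Add(Rational(-7777, 47029), Rational(-12988, 7069)) = Rational(-665788265, 332448001)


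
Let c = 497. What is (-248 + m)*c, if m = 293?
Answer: 22365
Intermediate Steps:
(-248 + m)*c = (-248 + 293)*497 = 45*497 = 22365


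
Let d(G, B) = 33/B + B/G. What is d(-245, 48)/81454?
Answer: 1927/319299680 ≈ 6.0351e-6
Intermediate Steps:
d(-245, 48)/81454 = (33/48 + 48/(-245))/81454 = (33*(1/48) + 48*(-1/245))*(1/81454) = (11/16 - 48/245)*(1/81454) = (1927/3920)*(1/81454) = 1927/319299680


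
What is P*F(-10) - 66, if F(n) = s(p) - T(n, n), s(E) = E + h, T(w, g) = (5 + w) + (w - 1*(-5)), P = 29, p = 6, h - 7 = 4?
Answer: 717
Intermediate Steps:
h = 11 (h = 7 + 4 = 11)
T(w, g) = 10 + 2*w (T(w, g) = (5 + w) + (w + 5) = (5 + w) + (5 + w) = 10 + 2*w)
s(E) = 11 + E (s(E) = E + 11 = 11 + E)
F(n) = 7 - 2*n (F(n) = (11 + 6) - (10 + 2*n) = 17 + (-10 - 2*n) = 7 - 2*n)
P*F(-10) - 66 = 29*(7 - 2*(-10)) - 66 = 29*(7 + 20) - 66 = 29*27 - 66 = 783 - 66 = 717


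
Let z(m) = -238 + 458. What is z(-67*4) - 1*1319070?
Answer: -1318850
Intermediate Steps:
z(m) = 220
z(-67*4) - 1*1319070 = 220 - 1*1319070 = 220 - 1319070 = -1318850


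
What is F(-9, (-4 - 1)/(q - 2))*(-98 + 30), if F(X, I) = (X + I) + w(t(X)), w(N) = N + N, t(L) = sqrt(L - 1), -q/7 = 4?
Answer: 1802/3 - 136*I*sqrt(10) ≈ 600.67 - 430.07*I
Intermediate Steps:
q = -28 (q = -7*4 = -28)
t(L) = sqrt(-1 + L)
w(N) = 2*N
F(X, I) = I + X + 2*sqrt(-1 + X) (F(X, I) = (X + I) + 2*sqrt(-1 + X) = (I + X) + 2*sqrt(-1 + X) = I + X + 2*sqrt(-1 + X))
F(-9, (-4 - 1)/(q - 2))*(-98 + 30) = ((-4 - 1)/(-28 - 2) - 9 + 2*sqrt(-1 - 9))*(-98 + 30) = (-5/(-30) - 9 + 2*sqrt(-10))*(-68) = (-5*(-1/30) - 9 + 2*(I*sqrt(10)))*(-68) = (1/6 - 9 + 2*I*sqrt(10))*(-68) = (-53/6 + 2*I*sqrt(10))*(-68) = 1802/3 - 136*I*sqrt(10)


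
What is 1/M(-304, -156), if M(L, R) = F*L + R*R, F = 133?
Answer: -1/16096 ≈ -6.2127e-5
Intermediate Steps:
M(L, R) = R**2 + 133*L (M(L, R) = 133*L + R*R = 133*L + R**2 = R**2 + 133*L)
1/M(-304, -156) = 1/((-156)**2 + 133*(-304)) = 1/(24336 - 40432) = 1/(-16096) = -1/16096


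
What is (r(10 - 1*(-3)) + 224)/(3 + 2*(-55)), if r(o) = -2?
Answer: -222/107 ≈ -2.0748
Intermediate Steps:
(r(10 - 1*(-3)) + 224)/(3 + 2*(-55)) = (-2 + 224)/(3 + 2*(-55)) = 222/(3 - 110) = 222/(-107) = 222*(-1/107) = -222/107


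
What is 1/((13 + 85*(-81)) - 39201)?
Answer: -1/46073 ≈ -2.1705e-5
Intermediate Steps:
1/((13 + 85*(-81)) - 39201) = 1/((13 - 6885) - 39201) = 1/(-6872 - 39201) = 1/(-46073) = -1/46073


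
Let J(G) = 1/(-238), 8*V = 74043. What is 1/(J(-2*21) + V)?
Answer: 952/8811113 ≈ 0.00010805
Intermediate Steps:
V = 74043/8 (V = (⅛)*74043 = 74043/8 ≈ 9255.4)
J(G) = -1/238
1/(J(-2*21) + V) = 1/(-1/238 + 74043/8) = 1/(8811113/952) = 952/8811113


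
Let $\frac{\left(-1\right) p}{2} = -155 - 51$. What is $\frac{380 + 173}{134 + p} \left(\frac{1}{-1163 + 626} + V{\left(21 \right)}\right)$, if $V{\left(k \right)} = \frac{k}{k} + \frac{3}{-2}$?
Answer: $- \frac{42581}{83772} \approx -0.5083$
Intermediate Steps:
$p = 412$ ($p = - 2 \left(-155 - 51\right) = \left(-2\right) \left(-206\right) = 412$)
$V{\left(k \right)} = - \frac{1}{2}$ ($V{\left(k \right)} = 1 + 3 \left(- \frac{1}{2}\right) = 1 - \frac{3}{2} = - \frac{1}{2}$)
$\frac{380 + 173}{134 + p} \left(\frac{1}{-1163 + 626} + V{\left(21 \right)}\right) = \frac{380 + 173}{134 + 412} \left(\frac{1}{-1163 + 626} - \frac{1}{2}\right) = \frac{553}{546} \left(\frac{1}{-537} - \frac{1}{2}\right) = 553 \cdot \frac{1}{546} \left(- \frac{1}{537} - \frac{1}{2}\right) = \frac{79}{78} \left(- \frac{539}{1074}\right) = - \frac{42581}{83772}$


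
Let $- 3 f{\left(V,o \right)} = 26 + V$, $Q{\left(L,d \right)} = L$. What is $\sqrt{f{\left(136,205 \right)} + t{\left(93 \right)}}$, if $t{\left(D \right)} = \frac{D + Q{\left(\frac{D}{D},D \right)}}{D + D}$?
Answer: $\frac{5 i \sqrt{18507}}{93} \approx 7.314 i$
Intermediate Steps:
$t{\left(D \right)} = \frac{1 + D}{2 D}$ ($t{\left(D \right)} = \frac{D + \frac{D}{D}}{D + D} = \frac{D + 1}{2 D} = \left(1 + D\right) \frac{1}{2 D} = \frac{1 + D}{2 D}$)
$f{\left(V,o \right)} = - \frac{26}{3} - \frac{V}{3}$ ($f{\left(V,o \right)} = - \frac{26 + V}{3} = - \frac{26}{3} - \frac{V}{3}$)
$\sqrt{f{\left(136,205 \right)} + t{\left(93 \right)}} = \sqrt{\left(- \frac{26}{3} - \frac{136}{3}\right) + \frac{1 + 93}{2 \cdot 93}} = \sqrt{\left(- \frac{26}{3} - \frac{136}{3}\right) + \frac{1}{2} \cdot \frac{1}{93} \cdot 94} = \sqrt{-54 + \frac{47}{93}} = \sqrt{- \frac{4975}{93}} = \frac{5 i \sqrt{18507}}{93}$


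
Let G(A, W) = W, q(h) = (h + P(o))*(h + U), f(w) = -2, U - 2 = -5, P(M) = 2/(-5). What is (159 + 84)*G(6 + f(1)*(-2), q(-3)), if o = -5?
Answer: 24786/5 ≈ 4957.2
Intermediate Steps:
P(M) = -⅖ (P(M) = 2*(-⅕) = -⅖)
U = -3 (U = 2 - 5 = -3)
q(h) = (-3 + h)*(-⅖ + h) (q(h) = (h - ⅖)*(h - 3) = (-⅖ + h)*(-3 + h) = (-3 + h)*(-⅖ + h))
(159 + 84)*G(6 + f(1)*(-2), q(-3)) = (159 + 84)*(6/5 + (-3)² - 17/5*(-3)) = 243*(6/5 + 9 + 51/5) = 243*(102/5) = 24786/5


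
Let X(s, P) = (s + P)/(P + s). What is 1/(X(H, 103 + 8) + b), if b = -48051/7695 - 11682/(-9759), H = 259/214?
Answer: -146385/592478 ≈ -0.24707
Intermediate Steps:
H = 259/214 (H = 259*(1/214) = 259/214 ≈ 1.2103)
X(s, P) = 1 (X(s, P) = (P + s)/(P + s) = 1)
b = -738863/146385 (b = -48051*1/7695 - 11682*(-1/9759) = -281/45 + 3894/3253 = -738863/146385 ≈ -5.0474)
1/(X(H, 103 + 8) + b) = 1/(1 - 738863/146385) = 1/(-592478/146385) = -146385/592478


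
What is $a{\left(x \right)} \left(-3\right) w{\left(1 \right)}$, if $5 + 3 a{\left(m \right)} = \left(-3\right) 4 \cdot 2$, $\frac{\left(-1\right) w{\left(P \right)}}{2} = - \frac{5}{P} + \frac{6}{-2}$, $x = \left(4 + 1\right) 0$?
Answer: $464$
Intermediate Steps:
$x = 0$ ($x = 5 \cdot 0 = 0$)
$w{\left(P \right)} = 6 + \frac{10}{P}$ ($w{\left(P \right)} = - 2 \left(- \frac{5}{P} + \frac{6}{-2}\right) = - 2 \left(- \frac{5}{P} + 6 \left(- \frac{1}{2}\right)\right) = - 2 \left(- \frac{5}{P} - 3\right) = - 2 \left(-3 - \frac{5}{P}\right) = 6 + \frac{10}{P}$)
$a{\left(m \right)} = - \frac{29}{3}$ ($a{\left(m \right)} = - \frac{5}{3} + \frac{\left(-3\right) 4 \cdot 2}{3} = - \frac{5}{3} + \frac{\left(-12\right) 2}{3} = - \frac{5}{3} + \frac{1}{3} \left(-24\right) = - \frac{5}{3} - 8 = - \frac{29}{3}$)
$a{\left(x \right)} \left(-3\right) w{\left(1 \right)} = \left(- \frac{29}{3}\right) \left(-3\right) \left(6 + \frac{10}{1}\right) = 29 \left(6 + 10 \cdot 1\right) = 29 \left(6 + 10\right) = 29 \cdot 16 = 464$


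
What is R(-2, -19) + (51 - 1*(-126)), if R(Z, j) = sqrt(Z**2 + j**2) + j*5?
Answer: 82 + sqrt(365) ≈ 101.10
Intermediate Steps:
R(Z, j) = sqrt(Z**2 + j**2) + 5*j
R(-2, -19) + (51 - 1*(-126)) = (sqrt((-2)**2 + (-19)**2) + 5*(-19)) + (51 - 1*(-126)) = (sqrt(4 + 361) - 95) + (51 + 126) = (sqrt(365) - 95) + 177 = (-95 + sqrt(365)) + 177 = 82 + sqrt(365)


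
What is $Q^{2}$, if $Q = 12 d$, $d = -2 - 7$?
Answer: $11664$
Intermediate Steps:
$d = -9$
$Q = -108$ ($Q = 12 \left(-9\right) = -108$)
$Q^{2} = \left(-108\right)^{2} = 11664$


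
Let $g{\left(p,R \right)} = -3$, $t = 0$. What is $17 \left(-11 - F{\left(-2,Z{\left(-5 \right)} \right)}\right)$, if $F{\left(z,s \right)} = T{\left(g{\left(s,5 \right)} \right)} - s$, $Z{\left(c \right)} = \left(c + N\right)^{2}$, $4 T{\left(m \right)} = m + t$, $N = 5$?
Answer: $- \frac{697}{4} \approx -174.25$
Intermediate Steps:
$T{\left(m \right)} = \frac{m}{4}$ ($T{\left(m \right)} = \frac{m + 0}{4} = \frac{m}{4}$)
$Z{\left(c \right)} = \left(5 + c\right)^{2}$ ($Z{\left(c \right)} = \left(c + 5\right)^{2} = \left(5 + c\right)^{2}$)
$F{\left(z,s \right)} = - \frac{3}{4} - s$ ($F{\left(z,s \right)} = \frac{1}{4} \left(-3\right) - s = - \frac{3}{4} - s$)
$17 \left(-11 - F{\left(-2,Z{\left(-5 \right)} \right)}\right) = 17 \left(-11 - \left(- \frac{3}{4} - \left(5 - 5\right)^{2}\right)\right) = 17 \left(-11 - \left(- \frac{3}{4} - 0^{2}\right)\right) = 17 \left(-11 - \left(- \frac{3}{4} - 0\right)\right) = 17 \left(-11 - \left(- \frac{3}{4} + 0\right)\right) = 17 \left(-11 - - \frac{3}{4}\right) = 17 \left(-11 + \frac{3}{4}\right) = 17 \left(- \frac{41}{4}\right) = - \frac{697}{4}$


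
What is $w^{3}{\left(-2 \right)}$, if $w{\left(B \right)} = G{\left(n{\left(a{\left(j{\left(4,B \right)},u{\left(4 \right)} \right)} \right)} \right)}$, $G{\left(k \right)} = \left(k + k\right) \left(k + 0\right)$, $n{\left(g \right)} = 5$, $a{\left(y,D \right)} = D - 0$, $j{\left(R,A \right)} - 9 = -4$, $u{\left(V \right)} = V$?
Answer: $125000$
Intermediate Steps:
$j{\left(R,A \right)} = 5$ ($j{\left(R,A \right)} = 9 - 4 = 5$)
$a{\left(y,D \right)} = D$ ($a{\left(y,D \right)} = D + 0 = D$)
$G{\left(k \right)} = 2 k^{2}$ ($G{\left(k \right)} = 2 k k = 2 k^{2}$)
$w{\left(B \right)} = 50$ ($w{\left(B \right)} = 2 \cdot 5^{2} = 2 \cdot 25 = 50$)
$w^{3}{\left(-2 \right)} = 50^{3} = 125000$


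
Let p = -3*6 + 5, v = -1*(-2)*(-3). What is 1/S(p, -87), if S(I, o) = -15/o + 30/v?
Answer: -29/140 ≈ -0.20714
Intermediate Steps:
v = -6 (v = 2*(-3) = -6)
p = -13 (p = -18 + 5 = -13)
S(I, o) = -5 - 15/o (S(I, o) = -15/o + 30/(-6) = -15/o + 30*(-⅙) = -15/o - 5 = -5 - 15/o)
1/S(p, -87) = 1/(-5 - 15/(-87)) = 1/(-5 - 15*(-1/87)) = 1/(-5 + 5/29) = 1/(-140/29) = -29/140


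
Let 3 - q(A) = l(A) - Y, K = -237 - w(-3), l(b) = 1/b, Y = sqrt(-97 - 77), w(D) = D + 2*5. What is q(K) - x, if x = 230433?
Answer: -56224919/244 + I*sqrt(174) ≈ -2.3043e+5 + 13.191*I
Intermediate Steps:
w(D) = 10 + D (w(D) = D + 10 = 10 + D)
Y = I*sqrt(174) (Y = sqrt(-174) = I*sqrt(174) ≈ 13.191*I)
K = -244 (K = -237 - (10 - 3) = -237 - 1*7 = -237 - 7 = -244)
q(A) = 3 - 1/A + I*sqrt(174) (q(A) = 3 - (1/A - I*sqrt(174)) = 3 + (-1/A + I*sqrt(174)) = 3 - 1/A + I*sqrt(174))
q(K) - x = (3 - 1/(-244) + I*sqrt(174)) - 1*230433 = (3 - 1*(-1/244) + I*sqrt(174)) - 230433 = (3 + 1/244 + I*sqrt(174)) - 230433 = (733/244 + I*sqrt(174)) - 230433 = -56224919/244 + I*sqrt(174)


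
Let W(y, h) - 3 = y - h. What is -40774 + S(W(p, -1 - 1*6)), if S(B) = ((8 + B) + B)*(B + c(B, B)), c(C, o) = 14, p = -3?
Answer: -40312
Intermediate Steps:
W(y, h) = 3 + y - h (W(y, h) = 3 + (y - h) = 3 + y - h)
S(B) = (8 + 2*B)*(14 + B) (S(B) = ((8 + B) + B)*(B + 14) = (8 + 2*B)*(14 + B))
-40774 + S(W(p, -1 - 1*6)) = -40774 + (112 + 2*(3 - 3 - (-1 - 1*6))² + 36*(3 - 3 - (-1 - 1*6))) = -40774 + (112 + 2*(3 - 3 - (-1 - 6))² + 36*(3 - 3 - (-1 - 6))) = -40774 + (112 + 2*(3 - 3 - 1*(-7))² + 36*(3 - 3 - 1*(-7))) = -40774 + (112 + 2*(3 - 3 + 7)² + 36*(3 - 3 + 7)) = -40774 + (112 + 2*7² + 36*7) = -40774 + (112 + 2*49 + 252) = -40774 + (112 + 98 + 252) = -40774 + 462 = -40312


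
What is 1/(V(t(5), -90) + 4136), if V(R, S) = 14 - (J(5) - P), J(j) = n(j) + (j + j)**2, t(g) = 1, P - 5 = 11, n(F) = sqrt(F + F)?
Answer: 2033/8266173 + sqrt(10)/16532346 ≈ 0.00024613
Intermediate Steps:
n(F) = sqrt(2)*sqrt(F) (n(F) = sqrt(2*F) = sqrt(2)*sqrt(F))
P = 16 (P = 5 + 11 = 16)
J(j) = 4*j**2 + sqrt(2)*sqrt(j) (J(j) = sqrt(2)*sqrt(j) + (j + j)**2 = sqrt(2)*sqrt(j) + (2*j)**2 = sqrt(2)*sqrt(j) + 4*j**2 = 4*j**2 + sqrt(2)*sqrt(j))
V(R, S) = -70 - sqrt(10) (V(R, S) = 14 - ((4*5**2 + sqrt(2)*sqrt(5)) - 1*16) = 14 - ((4*25 + sqrt(10)) - 16) = 14 - ((100 + sqrt(10)) - 16) = 14 - (84 + sqrt(10)) = 14 + (-84 - sqrt(10)) = -70 - sqrt(10))
1/(V(t(5), -90) + 4136) = 1/((-70 - sqrt(10)) + 4136) = 1/(4066 - sqrt(10))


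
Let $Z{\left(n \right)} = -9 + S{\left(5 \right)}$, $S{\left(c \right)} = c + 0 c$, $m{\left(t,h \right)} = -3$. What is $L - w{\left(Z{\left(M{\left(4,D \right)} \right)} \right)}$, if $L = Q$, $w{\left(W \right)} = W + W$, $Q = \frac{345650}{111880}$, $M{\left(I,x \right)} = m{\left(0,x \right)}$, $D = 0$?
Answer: $\frac{124069}{11188} \approx 11.089$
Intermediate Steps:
$S{\left(c \right)} = c$ ($S{\left(c \right)} = c + 0 = c$)
$M{\left(I,x \right)} = -3$
$Q = \frac{34565}{11188}$ ($Q = 345650 \cdot \frac{1}{111880} = \frac{34565}{11188} \approx 3.0895$)
$Z{\left(n \right)} = -4$ ($Z{\left(n \right)} = -9 + 5 = -4$)
$w{\left(W \right)} = 2 W$
$L = \frac{34565}{11188} \approx 3.0895$
$L - w{\left(Z{\left(M{\left(4,D \right)} \right)} \right)} = \frac{34565}{11188} - 2 \left(-4\right) = \frac{34565}{11188} - -8 = \frac{34565}{11188} + 8 = \frac{124069}{11188}$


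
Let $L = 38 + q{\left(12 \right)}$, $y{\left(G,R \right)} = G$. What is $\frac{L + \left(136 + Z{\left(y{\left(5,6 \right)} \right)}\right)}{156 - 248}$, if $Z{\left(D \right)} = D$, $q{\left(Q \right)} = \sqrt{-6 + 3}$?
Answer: $- \frac{179}{92} - \frac{i \sqrt{3}}{92} \approx -1.9457 - 0.018827 i$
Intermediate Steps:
$q{\left(Q \right)} = i \sqrt{3}$ ($q{\left(Q \right)} = \sqrt{-3} = i \sqrt{3}$)
$L = 38 + i \sqrt{3} \approx 38.0 + 1.732 i$
$\frac{L + \left(136 + Z{\left(y{\left(5,6 \right)} \right)}\right)}{156 - 248} = \frac{\left(38 + i \sqrt{3}\right) + \left(136 + 5\right)}{156 - 248} = \frac{\left(38 + i \sqrt{3}\right) + 141}{-92} = \left(179 + i \sqrt{3}\right) \left(- \frac{1}{92}\right) = - \frac{179}{92} - \frac{i \sqrt{3}}{92}$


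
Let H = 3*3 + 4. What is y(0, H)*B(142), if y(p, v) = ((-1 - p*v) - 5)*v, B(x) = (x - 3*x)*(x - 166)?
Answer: -531648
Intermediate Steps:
B(x) = -2*x*(-166 + x) (B(x) = (-2*x)*(-166 + x) = -2*x*(-166 + x))
H = 13 (H = 9 + 4 = 13)
y(p, v) = v*(-6 - p*v) (y(p, v) = ((-1 - p*v) - 5)*v = (-6 - p*v)*v = v*(-6 - p*v))
y(0, H)*B(142) = (-1*13*(6 + 0*13))*(2*142*(166 - 1*142)) = (-1*13*(6 + 0))*(2*142*(166 - 142)) = (-1*13*6)*(2*142*24) = -78*6816 = -531648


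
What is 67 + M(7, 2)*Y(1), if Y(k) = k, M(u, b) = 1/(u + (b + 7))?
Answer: 1073/16 ≈ 67.063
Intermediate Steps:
M(u, b) = 1/(7 + b + u) (M(u, b) = 1/(u + (7 + b)) = 1/(7 + b + u))
67 + M(7, 2)*Y(1) = 67 + 1/(7 + 2 + 7) = 67 + 1/16 = 1073/16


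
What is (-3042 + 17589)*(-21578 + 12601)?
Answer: -130588419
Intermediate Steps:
(-3042 + 17589)*(-21578 + 12601) = 14547*(-8977) = -130588419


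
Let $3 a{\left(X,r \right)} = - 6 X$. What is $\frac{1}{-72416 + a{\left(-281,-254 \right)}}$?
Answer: $- \frac{1}{71854} \approx -1.3917 \cdot 10^{-5}$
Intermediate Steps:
$a{\left(X,r \right)} = - 2 X$ ($a{\left(X,r \right)} = \frac{\left(-6\right) X}{3} = - 2 X$)
$\frac{1}{-72416 + a{\left(-281,-254 \right)}} = \frac{1}{-72416 - -562} = \frac{1}{-72416 + 562} = \frac{1}{-71854} = - \frac{1}{71854}$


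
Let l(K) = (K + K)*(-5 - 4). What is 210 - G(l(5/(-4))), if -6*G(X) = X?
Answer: 855/4 ≈ 213.75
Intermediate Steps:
l(K) = -18*K (l(K) = (2*K)*(-9) = -18*K)
G(X) = -X/6
210 - G(l(5/(-4))) = 210 - (-1)*(-90/(-4))/6 = 210 - (-1)*(-90*(-1)/4)/6 = 210 - (-1)*(-18*(-5/4))/6 = 210 - (-1)*45/(6*2) = 210 - 1*(-15/4) = 210 + 15/4 = 855/4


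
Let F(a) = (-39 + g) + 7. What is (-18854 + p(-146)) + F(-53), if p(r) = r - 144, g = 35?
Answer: -19141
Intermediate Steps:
p(r) = -144 + r
F(a) = 3 (F(a) = (-39 + 35) + 7 = -4 + 7 = 3)
(-18854 + p(-146)) + F(-53) = (-18854 + (-144 - 146)) + 3 = (-18854 - 290) + 3 = -19144 + 3 = -19141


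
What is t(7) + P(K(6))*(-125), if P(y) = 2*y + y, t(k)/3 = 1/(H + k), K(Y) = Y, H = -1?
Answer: -4499/2 ≈ -2249.5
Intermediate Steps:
t(k) = 3/(-1 + k)
P(y) = 3*y
t(7) + P(K(6))*(-125) = 3/(-1 + 7) + (3*6)*(-125) = 3/6 + 18*(-125) = 3*(⅙) - 2250 = ½ - 2250 = -4499/2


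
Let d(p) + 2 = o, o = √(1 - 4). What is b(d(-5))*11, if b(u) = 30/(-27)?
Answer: -110/9 ≈ -12.222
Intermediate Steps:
o = I*√3 (o = √(-3) = I*√3 ≈ 1.732*I)
d(p) = -2 + I*√3
b(u) = -10/9 (b(u) = 30*(-1/27) = -10/9)
b(d(-5))*11 = -10/9*11 = -110/9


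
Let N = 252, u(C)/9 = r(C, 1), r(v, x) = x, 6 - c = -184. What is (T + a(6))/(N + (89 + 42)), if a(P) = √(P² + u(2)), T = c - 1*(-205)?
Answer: 395/383 + 3*√5/383 ≈ 1.0488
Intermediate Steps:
c = 190 (c = 6 - 1*(-184) = 6 + 184 = 190)
u(C) = 9 (u(C) = 9*1 = 9)
T = 395 (T = 190 - 1*(-205) = 190 + 205 = 395)
a(P) = √(9 + P²) (a(P) = √(P² + 9) = √(9 + P²))
(T + a(6))/(N + (89 + 42)) = (395 + √(9 + 6²))/(252 + (89 + 42)) = (395 + √(9 + 36))/(252 + 131) = (395 + √45)/383 = (395 + 3*√5)*(1/383) = 395/383 + 3*√5/383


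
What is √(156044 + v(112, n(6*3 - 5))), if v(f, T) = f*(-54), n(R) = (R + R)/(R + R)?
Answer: 2*√37499 ≈ 387.29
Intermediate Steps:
n(R) = 1 (n(R) = (2*R)/((2*R)) = (2*R)*(1/(2*R)) = 1)
v(f, T) = -54*f
√(156044 + v(112, n(6*3 - 5))) = √(156044 - 54*112) = √(156044 - 6048) = √149996 = 2*√37499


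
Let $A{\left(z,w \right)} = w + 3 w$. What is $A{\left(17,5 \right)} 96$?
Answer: $1920$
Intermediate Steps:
$A{\left(z,w \right)} = 4 w$
$A{\left(17,5 \right)} 96 = 4 \cdot 5 \cdot 96 = 20 \cdot 96 = 1920$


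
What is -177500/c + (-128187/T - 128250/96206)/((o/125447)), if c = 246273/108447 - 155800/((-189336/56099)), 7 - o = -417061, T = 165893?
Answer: -21023896574832778051101620133/4694607621272819669183456978 ≈ -4.4783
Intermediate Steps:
o = 417068 (o = 7 - 1*(-417061) = 7 + 417061 = 417068)
c = 39495738423422/855538383 (c = 246273*(1/108447) - 155800/((-189336*1/56099)) = 82091/36149 - 155800/(-189336/56099) = 82091/36149 - 155800*(-56099/189336) = 82091/36149 + 1092528025/23667 = 39495738423422/855538383 ≈ 46165.)
-177500/c + (-128187/T - 128250/96206)/((o/125447)) = -177500/39495738423422/855538383 + (-128187/165893 - 128250/96206)/((417068/125447)) = -177500*855538383/39495738423422 + (-128187*1/165893 - 128250*1/96206)/((417068*(1/125447))) = -75929031491250/19747869211711 + (-128187/165893 - 64125/48103)/(417068/125447) = -75929031491250/19747869211711 - 16804067886/7979950979*125447/417068 = -75929031491250/19747869211711 - 150572850292503/237727299636398 = -21023896574832778051101620133/4694607621272819669183456978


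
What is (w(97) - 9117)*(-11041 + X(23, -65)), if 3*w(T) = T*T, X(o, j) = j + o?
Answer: 198851186/3 ≈ 6.6284e+7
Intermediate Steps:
w(T) = T²/3 (w(T) = (T*T)/3 = T²/3)
(w(97) - 9117)*(-11041 + X(23, -65)) = ((⅓)*97² - 9117)*(-11041 + (-65 + 23)) = ((⅓)*9409 - 9117)*(-11041 - 42) = (9409/3 - 9117)*(-11083) = -17942/3*(-11083) = 198851186/3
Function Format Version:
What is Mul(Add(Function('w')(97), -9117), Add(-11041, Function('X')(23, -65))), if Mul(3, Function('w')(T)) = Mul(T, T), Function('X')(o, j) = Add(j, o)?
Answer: Rational(198851186, 3) ≈ 6.6284e+7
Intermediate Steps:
Function('w')(T) = Mul(Rational(1, 3), Pow(T, 2)) (Function('w')(T) = Mul(Rational(1, 3), Mul(T, T)) = Mul(Rational(1, 3), Pow(T, 2)))
Mul(Add(Function('w')(97), -9117), Add(-11041, Function('X')(23, -65))) = Mul(Add(Mul(Rational(1, 3), Pow(97, 2)), -9117), Add(-11041, Add(-65, 23))) = Mul(Add(Mul(Rational(1, 3), 9409), -9117), Add(-11041, -42)) = Mul(Add(Rational(9409, 3), -9117), -11083) = Mul(Rational(-17942, 3), -11083) = Rational(198851186, 3)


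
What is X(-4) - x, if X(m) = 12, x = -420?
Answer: 432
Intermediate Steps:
X(-4) - x = 12 - 1*(-420) = 12 + 420 = 432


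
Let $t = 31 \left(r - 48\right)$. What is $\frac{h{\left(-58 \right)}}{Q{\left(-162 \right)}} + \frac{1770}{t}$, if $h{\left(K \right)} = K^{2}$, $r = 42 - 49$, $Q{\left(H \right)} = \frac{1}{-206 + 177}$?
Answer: $- \frac{33266950}{341} \approx -97557.0$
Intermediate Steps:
$Q{\left(H \right)} = - \frac{1}{29}$ ($Q{\left(H \right)} = \frac{1}{-29} = - \frac{1}{29}$)
$r = -7$ ($r = 42 - 49 = -7$)
$t = -1705$ ($t = 31 \left(-7 - 48\right) = 31 \left(-55\right) = -1705$)
$\frac{h{\left(-58 \right)}}{Q{\left(-162 \right)}} + \frac{1770}{t} = \frac{\left(-58\right)^{2}}{- \frac{1}{29}} + \frac{1770}{-1705} = 3364 \left(-29\right) + 1770 \left(- \frac{1}{1705}\right) = -97556 - \frac{354}{341} = - \frac{33266950}{341}$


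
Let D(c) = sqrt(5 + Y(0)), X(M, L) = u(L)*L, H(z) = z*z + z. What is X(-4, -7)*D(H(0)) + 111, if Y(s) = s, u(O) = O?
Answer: 111 + 49*sqrt(5) ≈ 220.57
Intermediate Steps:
H(z) = z + z**2 (H(z) = z**2 + z = z + z**2)
X(M, L) = L**2 (X(M, L) = L*L = L**2)
D(c) = sqrt(5) (D(c) = sqrt(5 + 0) = sqrt(5))
X(-4, -7)*D(H(0)) + 111 = (-7)**2*sqrt(5) + 111 = 49*sqrt(5) + 111 = 111 + 49*sqrt(5)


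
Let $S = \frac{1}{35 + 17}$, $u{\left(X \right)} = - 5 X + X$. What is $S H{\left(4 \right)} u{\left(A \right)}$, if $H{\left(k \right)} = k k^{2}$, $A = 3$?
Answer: $- \frac{192}{13} \approx -14.769$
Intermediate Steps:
$u{\left(X \right)} = - 4 X$
$H{\left(k \right)} = k^{3}$
$S = \frac{1}{52} \approx 0.019231$
$S H{\left(4 \right)} u{\left(A \right)} = \frac{4^{3}}{52} \left(\left(-4\right) 3\right) = \frac{1}{52} \cdot 64 \left(-12\right) = \frac{16}{13} \left(-12\right) = - \frac{192}{13}$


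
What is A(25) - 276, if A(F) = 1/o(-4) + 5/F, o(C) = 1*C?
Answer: -5521/20 ≈ -276.05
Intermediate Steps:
o(C) = C
A(F) = -¼ + 5/F (A(F) = 1/(-4) + 5/F = 1*(-¼) + 5/F = -¼ + 5/F)
A(25) - 276 = (¼)*(20 - 1*25)/25 - 276 = (¼)*(1/25)*(20 - 25) - 276 = (¼)*(1/25)*(-5) - 276 = -1/20 - 276 = -5521/20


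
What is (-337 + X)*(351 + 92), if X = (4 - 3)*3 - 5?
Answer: -150177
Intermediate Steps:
X = -2 (X = 1*3 - 5 = 3 - 5 = -2)
(-337 + X)*(351 + 92) = (-337 - 2)*(351 + 92) = -339*443 = -150177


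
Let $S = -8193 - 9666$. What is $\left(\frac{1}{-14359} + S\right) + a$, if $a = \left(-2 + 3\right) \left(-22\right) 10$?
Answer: $- \frac{259596362}{14359} \approx -18079.0$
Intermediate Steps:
$S = -17859$ ($S = -8193 - 9666 = -17859$)
$a = -220$ ($a = 1 \left(-22\right) 10 = \left(-22\right) 10 = -220$)
$\left(\frac{1}{-14359} + S\right) + a = \left(\frac{1}{-14359} - 17859\right) - 220 = \left(- \frac{1}{14359} - 17859\right) - 220 = - \frac{256437382}{14359} - 220 = - \frac{259596362}{14359}$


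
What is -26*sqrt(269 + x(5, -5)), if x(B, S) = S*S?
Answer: -182*sqrt(6) ≈ -445.81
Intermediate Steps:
x(B, S) = S**2
-26*sqrt(269 + x(5, -5)) = -26*sqrt(269 + (-5)**2) = -26*sqrt(269 + 25) = -182*sqrt(6)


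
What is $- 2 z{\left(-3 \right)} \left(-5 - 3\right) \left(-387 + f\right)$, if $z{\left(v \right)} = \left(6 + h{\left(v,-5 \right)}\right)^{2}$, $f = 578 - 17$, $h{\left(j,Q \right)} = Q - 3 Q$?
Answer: $712704$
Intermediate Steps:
$h{\left(j,Q \right)} = - 2 Q$
$f = 561$ ($f = 578 - 17 = 561$)
$z{\left(v \right)} = 256$ ($z{\left(v \right)} = \left(6 - -10\right)^{2} = \left(6 + 10\right)^{2} = 16^{2} = 256$)
$- 2 z{\left(-3 \right)} \left(-5 - 3\right) \left(-387 + f\right) = \left(-2\right) 256 \left(-5 - 3\right) \left(-387 + 561\right) = \left(-512\right) \left(-8\right) 174 = 4096 \cdot 174 = 712704$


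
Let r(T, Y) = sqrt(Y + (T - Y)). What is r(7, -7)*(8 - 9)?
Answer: -sqrt(7) ≈ -2.6458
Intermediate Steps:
r(T, Y) = sqrt(T)
r(7, -7)*(8 - 9) = sqrt(7)*(8 - 9) = sqrt(7)*(-1) = -sqrt(7)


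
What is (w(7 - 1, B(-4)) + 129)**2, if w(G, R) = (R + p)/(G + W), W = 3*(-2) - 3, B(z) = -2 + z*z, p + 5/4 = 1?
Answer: 2229049/144 ≈ 15480.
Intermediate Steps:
p = -1/4 (p = -5/4 + 1 = -1/4 ≈ -0.25000)
B(z) = -2 + z**2
W = -9 (W = -6 - 3 = -9)
w(G, R) = (-1/4 + R)/(-9 + G) (w(G, R) = (R - 1/4)/(G - 9) = (-1/4 + R)/(-9 + G))
(w(7 - 1, B(-4)) + 129)**2 = ((-1/4 + (-2 + (-4)**2))/(-9 + (7 - 1)) + 129)**2 = ((-1/4 + (-2 + 16))/(-9 + 6) + 129)**2 = ((-1/4 + 14)/(-3) + 129)**2 = (-1/3*55/4 + 129)**2 = (-55/12 + 129)**2 = (1493/12)**2 = 2229049/144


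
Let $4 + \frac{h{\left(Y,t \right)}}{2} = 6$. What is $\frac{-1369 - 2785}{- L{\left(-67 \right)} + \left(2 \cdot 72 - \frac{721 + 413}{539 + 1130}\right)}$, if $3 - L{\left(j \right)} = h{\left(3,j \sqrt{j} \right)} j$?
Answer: $\frac{6933026}{213097} \approx 32.535$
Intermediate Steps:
$h{\left(Y,t \right)} = 4$ ($h{\left(Y,t \right)} = -8 + 2 \cdot 6 = -8 + 12 = 4$)
$L{\left(j \right)} = 3 - 4 j$
$\frac{-1369 - 2785}{- L{\left(-67 \right)} + \left(2 \cdot 72 - \frac{721 + 413}{539 + 1130}\right)} = \frac{-1369 - 2785}{- (3 - -268) + \left(2 \cdot 72 - \frac{721 + 413}{539 + 1130}\right)} = - \frac{4154}{- (3 + 268) + \left(144 - \frac{1134}{1669}\right)} = - \frac{4154}{\left(-1\right) 271 + \left(144 - 1134 \cdot \frac{1}{1669}\right)} = - \frac{4154}{-271 + \left(144 - \frac{1134}{1669}\right)} = - \frac{4154}{-271 + \frac{239202}{1669}} = - \frac{4154}{- \frac{213097}{1669}} = \left(-4154\right) \left(- \frac{1669}{213097}\right) = \frac{6933026}{213097}$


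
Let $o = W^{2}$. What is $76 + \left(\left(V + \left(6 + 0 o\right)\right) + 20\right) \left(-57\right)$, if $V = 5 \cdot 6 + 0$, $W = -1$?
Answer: $-3116$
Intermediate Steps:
$o = 1$ ($o = \left(-1\right)^{2} = 1$)
$V = 30$ ($V = 30 + 0 = 30$)
$76 + \left(\left(V + \left(6 + 0 o\right)\right) + 20\right) \left(-57\right) = 76 + \left(\left(30 + \left(6 + 0 \cdot 1\right)\right) + 20\right) \left(-57\right) = 76 + \left(\left(30 + \left(6 + 0\right)\right) + 20\right) \left(-57\right) = 76 + \left(\left(30 + 6\right) + 20\right) \left(-57\right) = 76 + \left(36 + 20\right) \left(-57\right) = 76 + 56 \left(-57\right) = 76 - 3192 = -3116$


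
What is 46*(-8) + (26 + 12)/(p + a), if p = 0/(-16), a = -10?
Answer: -1859/5 ≈ -371.80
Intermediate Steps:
p = 0 (p = 0*(-1/16) = 0)
46*(-8) + (26 + 12)/(p + a) = 46*(-8) + (26 + 12)/(0 - 10) = -368 + 38/(-10) = -368 + 38*(-⅒) = -368 - 19/5 = -1859/5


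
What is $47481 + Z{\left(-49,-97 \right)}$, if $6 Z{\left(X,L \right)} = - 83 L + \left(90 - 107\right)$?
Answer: $48820$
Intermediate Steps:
$Z{\left(X,L \right)} = - \frac{17}{6} - \frac{83 L}{6}$ ($Z{\left(X,L \right)} = \frac{- 83 L + \left(90 - 107\right)}{6} = \frac{- 83 L - 17}{6} = \frac{-17 - 83 L}{6} = - \frac{17}{6} - \frac{83 L}{6}$)
$47481 + Z{\left(-49,-97 \right)} = 47481 - -1339 = 47481 + \left(- \frac{17}{6} + \frac{8051}{6}\right) = 47481 + 1339 = 48820$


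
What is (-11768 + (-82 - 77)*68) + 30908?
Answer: 8328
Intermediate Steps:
(-11768 + (-82 - 77)*68) + 30908 = (-11768 - 159*68) + 30908 = (-11768 - 10812) + 30908 = -22580 + 30908 = 8328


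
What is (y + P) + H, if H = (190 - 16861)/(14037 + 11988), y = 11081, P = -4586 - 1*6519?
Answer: -213757/8675 ≈ -24.641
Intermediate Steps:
P = -11105 (P = -4586 - 6519 = -11105)
H = -5557/8675 (H = -16671/26025 = -16671*1/26025 = -5557/8675 ≈ -0.64058)
(y + P) + H = (11081 - 11105) - 5557/8675 = -24 - 5557/8675 = -213757/8675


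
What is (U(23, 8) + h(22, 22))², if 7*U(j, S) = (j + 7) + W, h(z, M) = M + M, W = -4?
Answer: 111556/49 ≈ 2276.7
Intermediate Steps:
h(z, M) = 2*M
U(j, S) = 3/7 + j/7 (U(j, S) = ((j + 7) - 4)/7 = ((7 + j) - 4)/7 = (3 + j)/7 = 3/7 + j/7)
(U(23, 8) + h(22, 22))² = ((3/7 + (⅐)*23) + 2*22)² = ((3/7 + 23/7) + 44)² = (26/7 + 44)² = (334/7)² = 111556/49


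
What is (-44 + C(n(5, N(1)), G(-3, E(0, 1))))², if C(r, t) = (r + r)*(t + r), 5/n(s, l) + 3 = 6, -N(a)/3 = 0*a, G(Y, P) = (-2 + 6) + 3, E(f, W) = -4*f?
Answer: 18496/81 ≈ 228.35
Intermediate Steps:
G(Y, P) = 7 (G(Y, P) = 4 + 3 = 7)
N(a) = 0 (N(a) = -0*a = -3*0 = 0)
n(s, l) = 5/3 (n(s, l) = 5/(-3 + 6) = 5/3)
C(r, t) = 2*r*(r + t) (C(r, t) = (2*r)*(r + t) = 2*r*(r + t))
(-44 + C(n(5, N(1)), G(-3, E(0, 1))))² = (-44 + 2*(5/3)*(5/3 + 7))² = (-44 + 2*(5/3)*(26/3))² = (-44 + 260/9)² = (-136/9)² = 18496/81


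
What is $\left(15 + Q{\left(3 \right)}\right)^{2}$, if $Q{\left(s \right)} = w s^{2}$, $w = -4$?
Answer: $441$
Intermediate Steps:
$Q{\left(s \right)} = - 4 s^{2}$
$\left(15 + Q{\left(3 \right)}\right)^{2} = \left(15 - 4 \cdot 3^{2}\right)^{2} = \left(15 - 36\right)^{2} = \left(-21\right)^{2} = 441$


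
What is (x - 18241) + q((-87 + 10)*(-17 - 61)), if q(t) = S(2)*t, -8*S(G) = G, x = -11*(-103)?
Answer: -37219/2 ≈ -18610.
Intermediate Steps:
x = 1133
S(G) = -G/8
q(t) = -t/4 (q(t) = (-⅛*2)*t = -t/4)
(x - 18241) + q((-87 + 10)*(-17 - 61)) = (1133 - 18241) - (-87 + 10)*(-17 - 61)/4 = -17108 - (-77)*(-78)/4 = -17108 - ¼*6006 = -17108 - 3003/2 = -37219/2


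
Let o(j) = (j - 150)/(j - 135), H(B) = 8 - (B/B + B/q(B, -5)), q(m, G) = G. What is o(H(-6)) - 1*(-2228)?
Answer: 1440009/646 ≈ 2229.1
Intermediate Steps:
H(B) = 7 + B/5 (H(B) = 8 - (B/B + B/(-5)) = 8 - (1 + B*(-⅕)) = 8 - (1 - B/5) = 8 + (-1 + B/5) = 7 + B/5)
o(j) = (-150 + j)/(-135 + j)
o(H(-6)) - 1*(-2228) = (-150 + (7 + (⅕)*(-6)))/(-135 + (7 + (⅕)*(-6))) - 1*(-2228) = (-150 + (7 - 6/5))/(-135 + (7 - 6/5)) + 2228 = (-150 + 29/5)/(-135 + 29/5) + 2228 = -721/5/(-646/5) + 2228 = -5/646*(-721/5) + 2228 = 721/646 + 2228 = 1440009/646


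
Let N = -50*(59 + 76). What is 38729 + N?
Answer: 31979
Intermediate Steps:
N = -6750 (N = -50*135 = -6750)
38729 + N = 38729 - 6750 = 31979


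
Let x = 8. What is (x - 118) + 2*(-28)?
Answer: -166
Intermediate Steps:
(x - 118) + 2*(-28) = (8 - 118) + 2*(-28) = -110 - 56 = -166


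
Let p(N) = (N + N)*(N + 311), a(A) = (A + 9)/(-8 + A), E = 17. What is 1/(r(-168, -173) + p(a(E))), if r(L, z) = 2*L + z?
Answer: 81/105671 ≈ 0.00076653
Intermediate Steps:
r(L, z) = z + 2*L
a(A) = (9 + A)/(-8 + A)
p(N) = 2*N*(311 + N) (p(N) = (2*N)*(311 + N) = 2*N*(311 + N))
1/(r(-168, -173) + p(a(E))) = 1/((-173 + 2*(-168)) + 2*((9 + 17)/(-8 + 17))*(311 + (9 + 17)/(-8 + 17))) = 1/((-173 - 336) + 2*(26/9)*(311 + 26/9)) = 1/(-509 + 2*((⅑)*26)*(311 + (⅑)*26)) = 1/(-509 + 2*(26/9)*(311 + 26/9)) = 1/(-509 + 2*(26/9)*(2825/9)) = 1/(-509 + 146900/81) = 1/(105671/81) = 81/105671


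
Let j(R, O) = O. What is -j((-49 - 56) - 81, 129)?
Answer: -129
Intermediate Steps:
-j((-49 - 56) - 81, 129) = -1*129 = -129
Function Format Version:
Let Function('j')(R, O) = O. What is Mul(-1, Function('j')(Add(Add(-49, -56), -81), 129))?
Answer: -129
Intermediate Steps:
Mul(-1, Function('j')(Add(Add(-49, -56), -81), 129)) = Mul(-1, 129) = -129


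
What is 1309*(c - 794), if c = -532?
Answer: -1735734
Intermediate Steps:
1309*(c - 794) = 1309*(-532 - 794) = 1309*(-1326) = -1735734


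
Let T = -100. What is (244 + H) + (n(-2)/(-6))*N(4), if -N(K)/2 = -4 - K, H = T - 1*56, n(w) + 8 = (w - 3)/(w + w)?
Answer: 106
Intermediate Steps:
n(w) = -8 + (-3 + w)/(2*w) (n(w) = -8 + (w - 3)/(w + w) = -8 + (-3 + w)/((2*w)) = -8 + (-3 + w)*(1/(2*w)) = -8 + (-3 + w)/(2*w))
H = -156 (H = -100 - 1*56 = -100 - 56 = -156)
N(K) = 8 + 2*K (N(K) = -2*(-4 - K) = 8 + 2*K)
(244 + H) + (n(-2)/(-6))*N(4) = (244 - 156) + (((3/2)*(-1 - 5*(-2))/(-2))/(-6))*(8 + 2*4) = 88 + (((3/2)*(-1/2)*(-1 + 10))*(-1/6))*(8 + 8) = 88 + (((3/2)*(-1/2)*9)*(-1/6))*16 = 88 - 27/4*(-1/6)*16 = 88 + (9/8)*16 = 88 + 18 = 106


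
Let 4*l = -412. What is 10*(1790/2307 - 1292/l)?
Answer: 31650140/237621 ≈ 133.20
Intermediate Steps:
l = -103 (l = (1/4)*(-412) = -103)
10*(1790/2307 - 1292/l) = 10*(1790/2307 - 1292/(-103)) = 10*(1790*(1/2307) - 1292*(-1/103)) = 10*(1790/2307 + 1292/103) = 10*(3165014/237621) = 31650140/237621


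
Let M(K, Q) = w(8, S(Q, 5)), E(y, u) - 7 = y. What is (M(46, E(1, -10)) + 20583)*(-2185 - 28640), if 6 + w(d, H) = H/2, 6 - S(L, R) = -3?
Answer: -1268849475/2 ≈ -6.3442e+8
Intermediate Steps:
S(L, R) = 9 (S(L, R) = 6 - 1*(-3) = 6 + 3 = 9)
E(y, u) = 7 + y
w(d, H) = -6 + H/2
M(K, Q) = -3/2 (M(K, Q) = -6 + (½)*9 = -6 + 9/2 = -3/2)
(M(46, E(1, -10)) + 20583)*(-2185 - 28640) = (-3/2 + 20583)*(-2185 - 28640) = (41163/2)*(-30825) = -1268849475/2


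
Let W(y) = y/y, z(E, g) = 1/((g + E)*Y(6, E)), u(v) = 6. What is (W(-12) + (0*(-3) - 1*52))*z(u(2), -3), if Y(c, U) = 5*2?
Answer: -17/10 ≈ -1.7000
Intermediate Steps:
Y(c, U) = 10
z(E, g) = 1/(10*(E + g)) (z(E, g) = 1/((g + E)*10) = (1/10)/(E + g) = 1/(10*(E + g)))
W(y) = 1
(W(-12) + (0*(-3) - 1*52))*z(u(2), -3) = (1 + (0*(-3) - 1*52))*(1/(10*(6 - 3))) = (1 + (0 - 52))*((1/10)/3) = (1 - 52)*((1/10)*(1/3)) = -51*1/30 = -17/10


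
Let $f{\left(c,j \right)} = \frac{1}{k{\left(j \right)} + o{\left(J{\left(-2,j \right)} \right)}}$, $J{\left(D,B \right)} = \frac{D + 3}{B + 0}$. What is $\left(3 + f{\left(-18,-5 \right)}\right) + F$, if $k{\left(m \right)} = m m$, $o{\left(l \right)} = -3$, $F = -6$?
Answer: $- \frac{65}{22} \approx -2.9545$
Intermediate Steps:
$J{\left(D,B \right)} = \frac{3 + D}{B}$
$k{\left(m \right)} = m^{2}$
$f{\left(c,j \right)} = \frac{1}{-3 + j^{2}}$ ($f{\left(c,j \right)} = \frac{1}{j^{2} - 3} = \frac{1}{-3 + j^{2}}$)
$\left(3 + f{\left(-18,-5 \right)}\right) + F = \left(3 + \frac{1}{-3 + \left(-5\right)^{2}}\right) - 6 = \left(3 + \frac{1}{-3 + 25}\right) - 6 = \left(3 + \frac{1}{22}\right) - 6 = \frac{67}{22} - 6 = - \frac{65}{22}$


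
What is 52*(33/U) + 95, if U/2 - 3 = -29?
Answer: 62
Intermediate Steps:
U = -52 (U = 6 + 2*(-29) = 6 - 58 = -52)
52*(33/U) + 95 = 52*(33/(-52)) + 95 = 52*(33*(-1/52)) + 95 = 52*(-33/52) + 95 = -33 + 95 = 62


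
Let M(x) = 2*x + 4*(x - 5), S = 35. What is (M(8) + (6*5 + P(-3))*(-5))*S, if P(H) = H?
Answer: -3745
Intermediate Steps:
M(x) = -20 + 6*x (M(x) = 2*x + 4*(-5 + x) = 2*x + (-20 + 4*x) = -20 + 6*x)
(M(8) + (6*5 + P(-3))*(-5))*S = ((-20 + 6*8) + (6*5 - 3)*(-5))*35 = ((-20 + 48) + (30 - 3)*(-5))*35 = (28 + 27*(-5))*35 = (28 - 135)*35 = -107*35 = -3745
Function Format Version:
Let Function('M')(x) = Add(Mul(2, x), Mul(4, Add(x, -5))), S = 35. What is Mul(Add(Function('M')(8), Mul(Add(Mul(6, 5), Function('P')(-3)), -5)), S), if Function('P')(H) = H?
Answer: -3745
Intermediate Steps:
Function('M')(x) = Add(-20, Mul(6, x)) (Function('M')(x) = Add(Mul(2, x), Mul(4, Add(-5, x))) = Add(Mul(2, x), Add(-20, Mul(4, x))) = Add(-20, Mul(6, x)))
Mul(Add(Function('M')(8), Mul(Add(Mul(6, 5), Function('P')(-3)), -5)), S) = Mul(Add(Add(-20, Mul(6, 8)), Mul(Add(Mul(6, 5), -3), -5)), 35) = Mul(Add(Add(-20, 48), Mul(Add(30, -3), -5)), 35) = Mul(Add(28, Mul(27, -5)), 35) = Mul(Add(28, -135), 35) = Mul(-107, 35) = -3745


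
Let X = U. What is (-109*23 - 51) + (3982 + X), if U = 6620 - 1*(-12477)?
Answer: 20521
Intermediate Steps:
U = 19097 (U = 6620 + 12477 = 19097)
X = 19097
(-109*23 - 51) + (3982 + X) = (-109*23 - 51) + (3982 + 19097) = (-2507 - 51) + 23079 = -2558 + 23079 = 20521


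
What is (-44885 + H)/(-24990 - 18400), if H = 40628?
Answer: 4257/43390 ≈ 0.098110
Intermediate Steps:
(-44885 + H)/(-24990 - 18400) = (-44885 + 40628)/(-24990 - 18400) = -4257/(-43390) = -4257*(-1/43390) = 4257/43390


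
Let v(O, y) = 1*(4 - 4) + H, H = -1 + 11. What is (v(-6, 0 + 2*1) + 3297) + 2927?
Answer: 6234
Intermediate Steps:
H = 10
v(O, y) = 10 (v(O, y) = 1*(4 - 4) + 10 = 1*0 + 10 = 0 + 10 = 10)
(v(-6, 0 + 2*1) + 3297) + 2927 = (10 + 3297) + 2927 = 3307 + 2927 = 6234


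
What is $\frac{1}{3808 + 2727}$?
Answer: $\frac{1}{6535} \approx 0.00015302$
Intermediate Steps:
$\frac{1}{3808 + 2727} = \frac{1}{6535}$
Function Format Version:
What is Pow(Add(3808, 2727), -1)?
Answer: Rational(1, 6535) ≈ 0.00015302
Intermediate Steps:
Pow(Add(3808, 2727), -1) = Pow(6535, -1) = Rational(1, 6535)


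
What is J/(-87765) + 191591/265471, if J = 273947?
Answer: -55909999922/23299062315 ≈ -2.3997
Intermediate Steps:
J/(-87765) + 191591/265471 = 273947/(-87765) + 191591/265471 = 273947*(-1/87765) + 191591*(1/265471) = -273947/87765 + 191591/265471 = -55909999922/23299062315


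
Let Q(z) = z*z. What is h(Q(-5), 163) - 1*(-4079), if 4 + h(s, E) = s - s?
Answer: 4075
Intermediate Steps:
Q(z) = z²
h(s, E) = -4 (h(s, E) = -4 + (s - s) = -4 + 0 = -4)
h(Q(-5), 163) - 1*(-4079) = -4 - 1*(-4079) = -4 + 4079 = 4075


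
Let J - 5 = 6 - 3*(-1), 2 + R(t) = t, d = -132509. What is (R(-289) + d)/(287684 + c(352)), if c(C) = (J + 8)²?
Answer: -16600/36021 ≈ -0.46084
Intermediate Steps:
R(t) = -2 + t
J = 14 (J = 5 + (6 - 3*(-1)) = 5 + (6 + 3) = 5 + 9 = 14)
c(C) = 484 (c(C) = (14 + 8)² = 22² = 484)
(R(-289) + d)/(287684 + c(352)) = ((-2 - 289) - 132509)/(287684 + 484) = (-291 - 132509)/288168 = -132800*1/288168 = -16600/36021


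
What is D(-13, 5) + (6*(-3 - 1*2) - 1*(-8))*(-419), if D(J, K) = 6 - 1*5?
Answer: 9219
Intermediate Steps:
D(J, K) = 1 (D(J, K) = 6 - 5 = 1)
D(-13, 5) + (6*(-3 - 1*2) - 1*(-8))*(-419) = 1 + (6*(-3 - 1*2) - 1*(-8))*(-419) = 1 + (6*(-3 - 2) + 8)*(-419) = 1 + (6*(-5) + 8)*(-419) = 1 + (-30 + 8)*(-419) = 1 - 22*(-419) = 1 + 9218 = 9219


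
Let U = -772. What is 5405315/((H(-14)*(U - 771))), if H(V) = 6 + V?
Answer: 5405315/12344 ≈ 437.89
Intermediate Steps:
5405315/((H(-14)*(U - 771))) = 5405315/(((6 - 14)*(-772 - 771))) = 5405315/((-8*(-1543))) = 5405315/12344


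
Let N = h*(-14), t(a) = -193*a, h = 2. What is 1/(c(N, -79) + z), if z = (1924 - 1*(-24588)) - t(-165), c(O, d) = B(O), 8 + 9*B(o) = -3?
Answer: -9/48008 ≈ -0.00018747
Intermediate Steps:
B(o) = -11/9 (B(o) = -8/9 + (1/9)*(-3) = -8/9 - 1/3 = -11/9)
N = -28 (N = 2*(-14) = -28)
c(O, d) = -11/9
z = -5333 (z = (1924 - 1*(-24588)) - (-193)*(-165) = (1924 + 24588) - 1*31845 = 26512 - 31845 = -5333)
1/(c(N, -79) + z) = 1/(-11/9 - 5333) = 1/(-48008/9) = -9/48008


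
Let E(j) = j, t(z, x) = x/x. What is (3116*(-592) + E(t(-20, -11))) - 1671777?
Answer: -3516448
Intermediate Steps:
t(z, x) = 1
(3116*(-592) + E(t(-20, -11))) - 1671777 = (3116*(-592) + 1) - 1671777 = (-1844672 + 1) - 1671777 = -1844671 - 1671777 = -3516448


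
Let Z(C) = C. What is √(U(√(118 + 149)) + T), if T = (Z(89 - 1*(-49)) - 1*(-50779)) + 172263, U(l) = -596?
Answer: 2*√55646 ≈ 471.79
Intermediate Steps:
T = 223180 (T = ((89 - 1*(-49)) - 1*(-50779)) + 172263 = ((89 + 49) + 50779) + 172263 = (138 + 50779) + 172263 = 50917 + 172263 = 223180)
√(U(√(118 + 149)) + T) = √(-596 + 223180) = √222584 = 2*√55646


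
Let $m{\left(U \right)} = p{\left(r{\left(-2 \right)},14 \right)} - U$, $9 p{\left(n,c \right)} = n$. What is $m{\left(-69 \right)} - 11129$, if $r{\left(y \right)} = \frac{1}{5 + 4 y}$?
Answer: $- \frac{298621}{27} \approx -11060.0$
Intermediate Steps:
$p{\left(n,c \right)} = \frac{n}{9}$
$m{\left(U \right)} = - \frac{1}{27} - U$ ($m{\left(U \right)} = \frac{1}{9 \left(5 + 4 \left(-2\right)\right)} - U = \frac{1}{9 \left(5 - 8\right)} - U = \frac{1}{9 \left(-3\right)} - U = \frac{1}{9} \left(- \frac{1}{3}\right) - U = - \frac{1}{27} - U$)
$m{\left(-69 \right)} - 11129 = \left(- \frac{1}{27} - -69\right) - 11129 = \left(- \frac{1}{27} + 69\right) - 11129 = \frac{1862}{27} - 11129 = - \frac{298621}{27}$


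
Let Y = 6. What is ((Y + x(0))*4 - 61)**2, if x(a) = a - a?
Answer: 1369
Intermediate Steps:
x(a) = 0
((Y + x(0))*4 - 61)**2 = ((6 + 0)*4 - 61)**2 = (6*4 - 61)**2 = (24 - 61)**2 = (-37)**2 = 1369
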